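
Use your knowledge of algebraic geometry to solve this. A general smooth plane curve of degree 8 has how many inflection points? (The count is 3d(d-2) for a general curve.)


For a general smooth plane curve C of degree d, the inflection points are
the intersection of C with its Hessian curve, which has degree 3(d-2).
By Bezout, the total intersection number is d * 3(d-2) = 8 * 18 = 144.
For a general curve every flex is ordinary, so each contributes
multiplicity 1 to C·Hess(C), and the number of distinct inflection
points is 3d(d-2).
Inflection points = 3*8*(8-2) = 3*8*6 = 144

144


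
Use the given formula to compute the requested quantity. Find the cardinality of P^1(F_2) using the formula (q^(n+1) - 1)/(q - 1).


P^1(F_2) has (q^(n+1) - 1)/(q - 1) points.
= 2^1 + 2^0
= 2 + 1
= 3

3


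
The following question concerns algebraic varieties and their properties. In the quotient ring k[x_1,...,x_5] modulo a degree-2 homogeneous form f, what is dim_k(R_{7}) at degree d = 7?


For R = k[x_1,...,x_n]/(f) with f homogeneous of degree e:
The Hilbert series is (1 - t^e)/(1 - t)^n.
So h(d) = C(d+n-1, n-1) - C(d-e+n-1, n-1) for d >= e.
With n=5, e=2, d=7:
C(7+5-1, 5-1) = C(11, 4) = 330
C(7-2+5-1, 5-1) = C(9, 4) = 126
h(7) = 330 - 126 = 204

204


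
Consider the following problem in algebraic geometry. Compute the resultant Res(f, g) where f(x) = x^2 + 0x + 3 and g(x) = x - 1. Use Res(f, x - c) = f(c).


For Res(f, x - c), we evaluate f at x = c.
f(1) = 1^2 + 0*1 + 3
= 1 + 0 + 3
= 1 + 3 = 4
Res(f, g) = 4

4


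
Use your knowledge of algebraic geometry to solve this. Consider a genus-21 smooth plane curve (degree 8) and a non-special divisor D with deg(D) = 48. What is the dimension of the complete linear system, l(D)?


First, compute the genus of a smooth plane curve of degree 8:
g = (d-1)(d-2)/2 = (8-1)(8-2)/2 = 21
For a non-special divisor D (i.e., h^1(D) = 0), Riemann-Roch gives:
l(D) = deg(D) - g + 1
Since deg(D) = 48 >= 2g - 1 = 41, D is non-special.
l(D) = 48 - 21 + 1 = 28

28


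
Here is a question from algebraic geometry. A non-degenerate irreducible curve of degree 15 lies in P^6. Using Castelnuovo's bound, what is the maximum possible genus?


Castelnuovo's bound: write d - 1 = m(r-1) + epsilon with 0 <= epsilon < r-1.
d - 1 = 15 - 1 = 14
r - 1 = 6 - 1 = 5
14 = 2*5 + 4, so m = 2, epsilon = 4
pi(d, r) = m(m-1)(r-1)/2 + m*epsilon
= 2*1*5/2 + 2*4
= 10/2 + 8
= 5 + 8 = 13

13


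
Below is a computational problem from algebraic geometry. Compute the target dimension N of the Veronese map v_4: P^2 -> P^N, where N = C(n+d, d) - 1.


The Veronese embedding v_d: P^n -> P^N maps each point to all
degree-d monomials in n+1 homogeneous coordinates.
N = C(n+d, d) - 1
N = C(2+4, 4) - 1
N = C(6, 4) - 1
C(6, 4) = 15
N = 15 - 1 = 14

14


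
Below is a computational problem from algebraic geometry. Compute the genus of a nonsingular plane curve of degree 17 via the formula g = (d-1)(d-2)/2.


Using the genus formula for smooth plane curves:
g = (d-1)(d-2)/2
g = (17-1)(17-2)/2
g = 16*15/2
g = 240/2 = 120

120


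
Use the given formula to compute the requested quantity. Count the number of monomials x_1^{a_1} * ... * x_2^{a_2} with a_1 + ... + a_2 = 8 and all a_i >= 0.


The number of degree-8 monomials in 2 variables is C(d+n-1, n-1).
= C(8+2-1, 2-1) = C(9, 1)
= 9

9


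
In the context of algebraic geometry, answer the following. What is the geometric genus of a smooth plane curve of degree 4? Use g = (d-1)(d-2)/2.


Using the genus formula for smooth plane curves:
g = (d-1)(d-2)/2
g = (4-1)(4-2)/2
g = 3*2/2
g = 6/2 = 3

3


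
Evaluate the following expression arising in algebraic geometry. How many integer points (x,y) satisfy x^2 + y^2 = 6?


Systematically check integer values of x where x^2 <= 6.
For each valid x, check if 6 - x^2 is a perfect square.
Total integer solutions found: 0

0


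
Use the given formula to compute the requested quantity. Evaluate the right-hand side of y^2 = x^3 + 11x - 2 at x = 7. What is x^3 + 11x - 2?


Compute x^3 + 11x - 2 at x = 7:
x^3 = 7^3 = 343
11*x = 11*7 = 77
Sum: 343 + 77 - 2 = 418

418


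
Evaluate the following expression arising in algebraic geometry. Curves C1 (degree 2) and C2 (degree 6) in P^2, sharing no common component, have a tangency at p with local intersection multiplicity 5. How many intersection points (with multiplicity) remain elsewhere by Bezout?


By Bezout's theorem, the total intersection number is d1 * d2.
Total = 2 * 6 = 12
Intersection multiplicity at p = 5
Remaining intersections = 12 - 5 = 7

7


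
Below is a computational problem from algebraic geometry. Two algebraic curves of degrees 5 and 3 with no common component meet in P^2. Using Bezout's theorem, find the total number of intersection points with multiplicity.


Bezout's theorem states the intersection count equals the product of degrees.
Intersection count = 5 * 3 = 15

15


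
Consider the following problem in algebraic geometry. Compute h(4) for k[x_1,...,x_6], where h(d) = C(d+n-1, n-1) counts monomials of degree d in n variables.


The Hilbert function for the polynomial ring in 6 variables is:
h(d) = C(d+n-1, n-1)
h(4) = C(4+6-1, 6-1) = C(9, 5)
= 9! / (5! * 4!)
= 126

126


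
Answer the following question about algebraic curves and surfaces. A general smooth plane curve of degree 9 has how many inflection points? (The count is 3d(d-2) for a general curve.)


For a general smooth plane curve C of degree d, the inflection points are
the intersection of C with its Hessian curve, which has degree 3(d-2).
By Bezout, the total intersection number is d * 3(d-2) = 9 * 21 = 189.
For a general curve every flex is ordinary, so each contributes
multiplicity 1 to C·Hess(C), and the number of distinct inflection
points is 3d(d-2).
Inflection points = 3*9*(9-2) = 3*9*7 = 189

189


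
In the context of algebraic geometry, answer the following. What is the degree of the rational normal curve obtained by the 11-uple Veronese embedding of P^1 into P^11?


The rational normal curve in P^11 is the image of P^1 under the 11-uple Veronese.
A general hyperplane in P^11 pulls back to a degree-11 form on P^1, which has 11 zeros,
so the curve meets a general hyperplane in 11 points. Degree = 11.

11


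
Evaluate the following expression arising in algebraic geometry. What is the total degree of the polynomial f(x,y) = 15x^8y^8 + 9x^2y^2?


Examine each term for its total degree (sum of exponents).
  Term '15x^8y^8' has total degree 8+8 = 16.
  Term '9x^2y^2' has total degree 2+2 = 4.
The maximum total degree among all terms is 16.

16


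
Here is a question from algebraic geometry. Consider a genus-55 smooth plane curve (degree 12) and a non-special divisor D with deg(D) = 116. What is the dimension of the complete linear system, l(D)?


First, compute the genus of a smooth plane curve of degree 12:
g = (d-1)(d-2)/2 = (12-1)(12-2)/2 = 55
For a non-special divisor D (i.e., h^1(D) = 0), Riemann-Roch gives:
l(D) = deg(D) - g + 1
Since deg(D) = 116 >= 2g - 1 = 109, D is non-special.
l(D) = 116 - 55 + 1 = 62

62


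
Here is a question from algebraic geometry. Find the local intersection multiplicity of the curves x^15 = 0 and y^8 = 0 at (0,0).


The intersection multiplicity of V(x^a) and V(y^b) at the origin is:
I(O; V(x^15), V(y^8)) = dim_k(k[x,y]/(x^15, y^8))
A basis for k[x,y]/(x^15, y^8) is the set of monomials x^i * y^j
where 0 <= i < 15 and 0 <= j < 8.
The number of such monomials is 15 * 8 = 120

120


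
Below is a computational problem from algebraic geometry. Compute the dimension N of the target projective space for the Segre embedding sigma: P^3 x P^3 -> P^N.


The Segre embedding maps P^m x P^n into P^N via
all products of coordinates from each factor.
N = (m+1)(n+1) - 1
N = (3+1)(3+1) - 1
N = 4*4 - 1
N = 16 - 1 = 15

15


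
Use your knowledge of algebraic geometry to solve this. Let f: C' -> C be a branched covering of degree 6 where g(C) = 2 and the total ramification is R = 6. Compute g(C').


Riemann-Hurwitz formula: 2g' - 2 = d(2g - 2) + R
Given: d = 6, g = 2, R = 6
2g' - 2 = 6*(2*2 - 2) + 6
2g' - 2 = 6*2 + 6
2g' - 2 = 12 + 6 = 18
2g' = 20
g' = 10

10


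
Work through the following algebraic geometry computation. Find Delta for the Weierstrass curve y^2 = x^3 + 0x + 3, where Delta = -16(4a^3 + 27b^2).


Compute each component:
4a^3 = 4*0^3 = 4*0 = 0
27b^2 = 27*3^2 = 27*9 = 243
4a^3 + 27b^2 = 0 + 243 = 243
Delta = -16*243 = -3888

-3888


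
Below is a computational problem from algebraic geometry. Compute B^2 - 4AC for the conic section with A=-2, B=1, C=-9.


The discriminant of a conic Ax^2 + Bxy + Cy^2 + ... = 0 is B^2 - 4AC.
B^2 = 1^2 = 1
4AC = 4*(-2)*(-9) = 72
Discriminant = 1 - 72 = -71

-71


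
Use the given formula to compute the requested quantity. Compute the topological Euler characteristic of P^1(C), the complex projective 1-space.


The complex projective space P^1 has one cell in each even real dimension 0, 2, ..., 2.
The cohomology groups are H^{2k}(P^1) = Z for k = 0,...,1, and 0 otherwise.
Euler characteristic = sum of Betti numbers = 1 per even-dimensional cohomology group.
chi(P^1) = 1 + 1 = 2

2


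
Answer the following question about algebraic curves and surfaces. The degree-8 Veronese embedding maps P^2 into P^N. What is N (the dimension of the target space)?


The Veronese embedding v_d: P^n -> P^N maps each point to all
degree-d monomials in n+1 homogeneous coordinates.
N = C(n+d, d) - 1
N = C(2+8, 8) - 1
N = C(10, 8) - 1
C(10, 8) = 45
N = 45 - 1 = 44

44


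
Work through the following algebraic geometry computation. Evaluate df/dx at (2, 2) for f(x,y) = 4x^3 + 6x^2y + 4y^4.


df/dx = 3*4*x^2 + 2*6*x^1*y
At (2,2): 3*4*2^2 + 2*6*2^1*2
= 48 + 48
= 96

96


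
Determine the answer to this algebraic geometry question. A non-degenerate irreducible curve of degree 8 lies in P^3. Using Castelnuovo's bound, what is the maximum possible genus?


Castelnuovo's bound: write d - 1 = m(r-1) + epsilon with 0 <= epsilon < r-1.
d - 1 = 8 - 1 = 7
r - 1 = 3 - 1 = 2
7 = 3*2 + 1, so m = 3, epsilon = 1
pi(d, r) = m(m-1)(r-1)/2 + m*epsilon
= 3*2*2/2 + 3*1
= 12/2 + 3
= 6 + 3 = 9

9


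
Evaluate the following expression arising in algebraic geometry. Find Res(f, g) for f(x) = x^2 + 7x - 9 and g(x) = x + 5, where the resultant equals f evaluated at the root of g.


For Res(f, x - c), we evaluate f at x = c.
f(-5) = (-5)^2 + 7*(-5) - 9
= 25 - 35 - 9
= -10 - 9 = -19
Res(f, g) = -19

-19


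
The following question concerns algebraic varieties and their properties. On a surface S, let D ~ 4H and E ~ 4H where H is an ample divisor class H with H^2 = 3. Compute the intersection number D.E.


Using bilinearity of the intersection pairing on a surface S:
(aH).(bH) = ab * (H.H)
We have H^2 = 3.
D.E = (4H).(4H) = 4*4*3
= 16*3
= 48

48


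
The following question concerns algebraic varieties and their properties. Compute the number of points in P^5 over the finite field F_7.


P^5(F_7) has (q^(n+1) - 1)/(q - 1) points.
= 7^5 + 7^4 + 7^3 + 7^2 + 7^1 + 7^0
= 16807 + 2401 + 343 + 49 + 7 + 1
= 19608

19608


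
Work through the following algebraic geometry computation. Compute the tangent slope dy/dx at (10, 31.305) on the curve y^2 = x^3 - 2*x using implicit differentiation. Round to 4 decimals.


Using implicit differentiation of y^2 = x^3 - 2*x:
2y * dy/dx = 3x^2 - 2
dy/dx = (3x^2 - 2)/(2y)
Numerator: 3*10^2 - 2 = 298
Denominator: 2*31.305 = 62.61
dy/dx = 298/62.61 = 4.7596

4.7596


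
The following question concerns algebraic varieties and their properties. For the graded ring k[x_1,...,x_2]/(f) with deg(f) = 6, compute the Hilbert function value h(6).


For R = k[x_1,...,x_n]/(f) with f homogeneous of degree e:
The Hilbert series is (1 - t^e)/(1 - t)^n.
So h(d) = C(d+n-1, n-1) - C(d-e+n-1, n-1) for d >= e.
With n=2, e=6, d=6:
C(6+2-1, 2-1) = C(7, 1) = 7
C(6-6+2-1, 2-1) = C(1, 1) = 1
h(6) = 7 - 1 = 6

6


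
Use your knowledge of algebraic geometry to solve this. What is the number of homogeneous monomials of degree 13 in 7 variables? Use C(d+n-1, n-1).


The number of degree-13 monomials in 7 variables is C(d+n-1, n-1).
= C(13+7-1, 7-1) = C(19, 6)
= 27132

27132


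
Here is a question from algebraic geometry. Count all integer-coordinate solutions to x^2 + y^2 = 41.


Systematically check integer values of x where x^2 <= 41.
For each valid x, check if 41 - x^2 is a perfect square.
x=4: 41 - 16 = 25, sqrt = 5 (valid)
x=5: 41 - 25 = 16, sqrt = 4 (valid)
Total integer solutions found: 8

8


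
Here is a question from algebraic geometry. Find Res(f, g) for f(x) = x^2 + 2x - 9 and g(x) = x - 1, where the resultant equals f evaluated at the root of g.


For Res(f, x - c), we evaluate f at x = c.
f(1) = 1^2 + 2*1 - 9
= 1 + 2 - 9
= 3 - 9 = -6
Res(f, g) = -6

-6


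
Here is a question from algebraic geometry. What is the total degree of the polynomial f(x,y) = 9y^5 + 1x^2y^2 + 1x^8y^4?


Examine each term for its total degree (sum of exponents).
  Term '9y^5' has total degree 0+5 = 5.
  Term '1x^2y^2' has total degree 2+2 = 4.
  Term '1x^8y^4' has total degree 8+4 = 12.
The maximum total degree among all terms is 12.

12


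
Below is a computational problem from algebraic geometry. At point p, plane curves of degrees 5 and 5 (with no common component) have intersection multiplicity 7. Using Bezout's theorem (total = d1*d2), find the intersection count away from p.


By Bezout's theorem, the total intersection number is d1 * d2.
Total = 5 * 5 = 25
Intersection multiplicity at p = 7
Remaining intersections = 25 - 7 = 18

18


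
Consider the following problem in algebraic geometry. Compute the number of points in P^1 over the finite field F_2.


P^1(F_2) has (q^(n+1) - 1)/(q - 1) points.
= 2^1 + 2^0
= 2 + 1
= 3

3


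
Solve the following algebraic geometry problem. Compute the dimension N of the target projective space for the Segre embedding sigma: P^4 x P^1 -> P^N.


The Segre embedding maps P^m x P^n into P^N via
all products of coordinates from each factor.
N = (m+1)(n+1) - 1
N = (4+1)(1+1) - 1
N = 5*2 - 1
N = 10 - 1 = 9

9


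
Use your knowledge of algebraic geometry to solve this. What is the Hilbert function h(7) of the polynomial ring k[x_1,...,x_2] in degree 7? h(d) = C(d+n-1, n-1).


The Hilbert function for the polynomial ring in 2 variables is:
h(d) = C(d+n-1, n-1)
h(7) = C(7+2-1, 2-1) = C(8, 1)
= 8! / (1! * 7!)
= 8

8


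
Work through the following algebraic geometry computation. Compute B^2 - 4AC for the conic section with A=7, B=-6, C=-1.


The discriminant of a conic Ax^2 + Bxy + Cy^2 + ... = 0 is B^2 - 4AC.
B^2 = (-6)^2 = 36
4AC = 4*7*(-1) = -28
Discriminant = 36 + 28 = 64

64


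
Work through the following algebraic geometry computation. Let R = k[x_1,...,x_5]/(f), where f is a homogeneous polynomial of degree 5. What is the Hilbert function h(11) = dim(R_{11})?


For R = k[x_1,...,x_n]/(f) with f homogeneous of degree e:
The Hilbert series is (1 - t^e)/(1 - t)^n.
So h(d) = C(d+n-1, n-1) - C(d-e+n-1, n-1) for d >= e.
With n=5, e=5, d=11:
C(11+5-1, 5-1) = C(15, 4) = 1365
C(11-5+5-1, 5-1) = C(10, 4) = 210
h(11) = 1365 - 210 = 1155

1155


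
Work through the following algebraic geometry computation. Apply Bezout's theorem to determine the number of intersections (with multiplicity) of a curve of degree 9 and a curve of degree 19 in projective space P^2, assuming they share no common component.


Bezout's theorem states the intersection count equals the product of degrees.
Intersection count = 9 * 19 = 171

171


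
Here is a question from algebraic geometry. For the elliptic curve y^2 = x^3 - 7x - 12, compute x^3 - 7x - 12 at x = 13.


Compute x^3 - 7x - 12 at x = 13:
x^3 = 13^3 = 2197
(-7)*x = (-7)*13 = -91
Sum: 2197 - 91 - 12 = 2094

2094


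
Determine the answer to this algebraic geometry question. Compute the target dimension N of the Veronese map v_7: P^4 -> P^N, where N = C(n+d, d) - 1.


The Veronese embedding v_d: P^n -> P^N maps each point to all
degree-d monomials in n+1 homogeneous coordinates.
N = C(n+d, d) - 1
N = C(4+7, 7) - 1
N = C(11, 7) - 1
C(11, 7) = 330
N = 330 - 1 = 329

329


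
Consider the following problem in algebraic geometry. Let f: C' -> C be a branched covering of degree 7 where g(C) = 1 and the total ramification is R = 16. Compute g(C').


Riemann-Hurwitz formula: 2g' - 2 = d(2g - 2) + R
Given: d = 7, g = 1, R = 16
2g' - 2 = 7*(2*1 - 2) + 16
2g' - 2 = 7*0 + 16
2g' - 2 = 0 + 16 = 16
2g' = 18
g' = 9

9


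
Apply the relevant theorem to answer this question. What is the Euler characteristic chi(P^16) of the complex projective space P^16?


The complex projective space P^16 has one cell in each even real dimension 0, 2, ..., 32.
The cohomology groups are H^{2k}(P^16) = Z for k = 0,...,16, and 0 otherwise.
Euler characteristic = sum of Betti numbers = 1 per even-dimensional cohomology group.
chi(P^16) = 16 + 1 = 17

17


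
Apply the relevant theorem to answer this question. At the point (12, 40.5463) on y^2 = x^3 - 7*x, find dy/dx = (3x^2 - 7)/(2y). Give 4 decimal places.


Using implicit differentiation of y^2 = x^3 - 7*x:
2y * dy/dx = 3x^2 - 7
dy/dx = (3x^2 - 7)/(2y)
Numerator: 3*12^2 - 7 = 425
Denominator: 2*40.5463 = 81.0926
dy/dx = 425/81.0926 = 5.2409

5.2409


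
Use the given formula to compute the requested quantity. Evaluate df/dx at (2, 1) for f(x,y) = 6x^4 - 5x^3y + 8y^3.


df/dx = 4*6*x^3 + 3*(-5)*x^2*y
At (2,1): 4*6*2^3 + 3*(-5)*2^2*1
= 192 - 60
= 132

132


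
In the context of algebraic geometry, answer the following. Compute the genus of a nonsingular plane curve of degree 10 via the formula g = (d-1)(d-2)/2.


Using the genus formula for smooth plane curves:
g = (d-1)(d-2)/2
g = (10-1)(10-2)/2
g = 9*8/2
g = 72/2 = 36

36


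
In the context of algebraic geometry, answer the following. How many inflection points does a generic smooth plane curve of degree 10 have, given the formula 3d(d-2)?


For a general smooth plane curve C of degree d, the inflection points are
the intersection of C with its Hessian curve, which has degree 3(d-2).
By Bezout, the total intersection number is d * 3(d-2) = 10 * 24 = 240.
For a general curve every flex is ordinary, so each contributes
multiplicity 1 to C·Hess(C), and the number of distinct inflection
points is 3d(d-2).
Inflection points = 3*10*(10-2) = 3*10*8 = 240

240


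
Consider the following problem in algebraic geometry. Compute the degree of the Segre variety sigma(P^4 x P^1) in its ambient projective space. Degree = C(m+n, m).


The degree of the Segre variety P^4 x P^1 is C(m+n, m).
= C(5, 4)
= 5

5


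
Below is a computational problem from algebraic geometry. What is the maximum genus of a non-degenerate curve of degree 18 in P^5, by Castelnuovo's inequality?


Castelnuovo's bound: write d - 1 = m(r-1) + epsilon with 0 <= epsilon < r-1.
d - 1 = 18 - 1 = 17
r - 1 = 5 - 1 = 4
17 = 4*4 + 1, so m = 4, epsilon = 1
pi(d, r) = m(m-1)(r-1)/2 + m*epsilon
= 4*3*4/2 + 4*1
= 48/2 + 4
= 24 + 4 = 28

28


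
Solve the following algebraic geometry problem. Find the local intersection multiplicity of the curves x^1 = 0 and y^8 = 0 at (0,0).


The intersection multiplicity of V(x^a) and V(y^b) at the origin is:
I(O; V(x^1), V(y^8)) = dim_k(k[x,y]/(x^1, y^8))
A basis for k[x,y]/(x^1, y^8) is the set of monomials x^i * y^j
where 0 <= i < 1 and 0 <= j < 8.
The number of such monomials is 1 * 8 = 8

8


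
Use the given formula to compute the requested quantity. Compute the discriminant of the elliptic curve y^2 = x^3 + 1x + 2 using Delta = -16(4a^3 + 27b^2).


Compute each component:
4a^3 = 4*1^3 = 4*1 = 4
27b^2 = 27*2^2 = 27*4 = 108
4a^3 + 27b^2 = 4 + 108 = 112
Delta = -16*112 = -1792

-1792


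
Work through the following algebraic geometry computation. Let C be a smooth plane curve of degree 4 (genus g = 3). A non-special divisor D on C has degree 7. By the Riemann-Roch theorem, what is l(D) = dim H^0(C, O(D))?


First, compute the genus of a smooth plane curve of degree 4:
g = (d-1)(d-2)/2 = (4-1)(4-2)/2 = 3
For a non-special divisor D (i.e., h^1(D) = 0), Riemann-Roch gives:
l(D) = deg(D) - g + 1
Since deg(D) = 7 >= 2g - 1 = 5, D is non-special.
l(D) = 7 - 3 + 1 = 5

5


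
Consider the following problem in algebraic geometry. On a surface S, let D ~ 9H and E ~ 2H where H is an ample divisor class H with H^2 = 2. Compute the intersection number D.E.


Using bilinearity of the intersection pairing on a surface S:
(aH).(bH) = ab * (H.H)
We have H^2 = 2.
D.E = (9H).(2H) = 9*2*2
= 18*2
= 36

36


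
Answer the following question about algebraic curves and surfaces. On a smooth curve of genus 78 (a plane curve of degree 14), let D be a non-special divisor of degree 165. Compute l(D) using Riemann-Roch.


First, compute the genus of a smooth plane curve of degree 14:
g = (d-1)(d-2)/2 = (14-1)(14-2)/2 = 78
For a non-special divisor D (i.e., h^1(D) = 0), Riemann-Roch gives:
l(D) = deg(D) - g + 1
Since deg(D) = 165 >= 2g - 1 = 155, D is non-special.
l(D) = 165 - 78 + 1 = 88

88


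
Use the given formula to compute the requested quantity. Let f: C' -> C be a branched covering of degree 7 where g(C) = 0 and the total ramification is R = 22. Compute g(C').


Riemann-Hurwitz formula: 2g' - 2 = d(2g - 2) + R
Given: d = 7, g = 0, R = 22
2g' - 2 = 7*(2*0 - 2) + 22
2g' - 2 = 7*(-2) + 22
2g' - 2 = -14 + 22 = 8
2g' = 10
g' = 5

5


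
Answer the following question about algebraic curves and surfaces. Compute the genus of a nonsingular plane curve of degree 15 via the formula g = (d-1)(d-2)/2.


Using the genus formula for smooth plane curves:
g = (d-1)(d-2)/2
g = (15-1)(15-2)/2
g = 14*13/2
g = 182/2 = 91

91


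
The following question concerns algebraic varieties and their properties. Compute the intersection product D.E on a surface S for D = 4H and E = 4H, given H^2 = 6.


Using bilinearity of the intersection pairing on a surface S:
(aH).(bH) = ab * (H.H)
We have H^2 = 6.
D.E = (4H).(4H) = 4*4*6
= 16*6
= 96

96


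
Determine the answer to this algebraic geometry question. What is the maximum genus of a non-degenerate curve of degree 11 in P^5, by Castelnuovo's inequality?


Castelnuovo's bound: write d - 1 = m(r-1) + epsilon with 0 <= epsilon < r-1.
d - 1 = 11 - 1 = 10
r - 1 = 5 - 1 = 4
10 = 2*4 + 2, so m = 2, epsilon = 2
pi(d, r) = m(m-1)(r-1)/2 + m*epsilon
= 2*1*4/2 + 2*2
= 8/2 + 4
= 4 + 4 = 8

8


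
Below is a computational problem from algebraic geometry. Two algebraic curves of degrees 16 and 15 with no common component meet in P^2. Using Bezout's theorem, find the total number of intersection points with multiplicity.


Bezout's theorem states the intersection count equals the product of degrees.
Intersection count = 16 * 15 = 240

240


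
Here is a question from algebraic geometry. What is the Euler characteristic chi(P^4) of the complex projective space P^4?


The complex projective space P^4 has one cell in each even real dimension 0, 2, ..., 8.
The cohomology groups are H^{2k}(P^4) = Z for k = 0,...,4, and 0 otherwise.
Euler characteristic = sum of Betti numbers = 1 per even-dimensional cohomology group.
chi(P^4) = 4 + 1 = 5

5


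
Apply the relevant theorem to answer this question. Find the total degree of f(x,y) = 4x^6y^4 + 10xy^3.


Examine each term for its total degree (sum of exponents).
  Term '4x^6y^4' has total degree 6+4 = 10.
  Term '10xy^3' has total degree 1+3 = 4.
The maximum total degree among all terms is 10.

10


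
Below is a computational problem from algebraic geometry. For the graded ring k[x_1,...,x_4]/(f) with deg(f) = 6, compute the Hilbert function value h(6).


For R = k[x_1,...,x_n]/(f) with f homogeneous of degree e:
The Hilbert series is (1 - t^e)/(1 - t)^n.
So h(d) = C(d+n-1, n-1) - C(d-e+n-1, n-1) for d >= e.
With n=4, e=6, d=6:
C(6+4-1, 4-1) = C(9, 3) = 84
C(6-6+4-1, 4-1) = C(3, 3) = 1
h(6) = 84 - 1 = 83

83


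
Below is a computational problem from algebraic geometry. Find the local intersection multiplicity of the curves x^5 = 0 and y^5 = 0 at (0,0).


The intersection multiplicity of V(x^a) and V(y^b) at the origin is:
I(O; V(x^5), V(y^5)) = dim_k(k[x,y]/(x^5, y^5))
A basis for k[x,y]/(x^5, y^5) is the set of monomials x^i * y^j
where 0 <= i < 5 and 0 <= j < 5.
The number of such monomials is 5 * 5 = 25

25


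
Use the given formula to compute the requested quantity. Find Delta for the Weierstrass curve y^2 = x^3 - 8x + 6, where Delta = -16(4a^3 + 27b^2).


Compute each component:
4a^3 = 4*(-8)^3 = 4*(-512) = -2048
27b^2 = 27*6^2 = 27*36 = 972
4a^3 + 27b^2 = -2048 + 972 = -1076
Delta = -16*(-1076) = 17216

17216


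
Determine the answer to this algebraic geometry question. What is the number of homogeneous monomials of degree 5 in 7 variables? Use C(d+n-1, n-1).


The number of degree-5 monomials in 7 variables is C(d+n-1, n-1).
= C(5+7-1, 7-1) = C(11, 6)
= 462

462


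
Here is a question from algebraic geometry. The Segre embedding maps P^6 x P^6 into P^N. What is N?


The Segre embedding maps P^m x P^n into P^N via
all products of coordinates from each factor.
N = (m+1)(n+1) - 1
N = (6+1)(6+1) - 1
N = 7*7 - 1
N = 49 - 1 = 48

48


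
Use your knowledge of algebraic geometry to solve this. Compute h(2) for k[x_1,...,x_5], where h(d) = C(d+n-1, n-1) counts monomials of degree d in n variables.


The Hilbert function for the polynomial ring in 5 variables is:
h(d) = C(d+n-1, n-1)
h(2) = C(2+5-1, 5-1) = C(6, 4)
= 6! / (4! * 2!)
= 15

15


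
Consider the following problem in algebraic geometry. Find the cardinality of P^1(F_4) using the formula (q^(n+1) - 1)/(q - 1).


P^1(F_4) has (q^(n+1) - 1)/(q - 1) points.
= 4^1 + 4^0
= 4 + 1
= 5

5


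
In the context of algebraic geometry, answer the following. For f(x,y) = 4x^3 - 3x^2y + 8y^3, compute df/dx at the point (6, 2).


df/dx = 3*4*x^2 + 2*(-3)*x^1*y
At (6,2): 3*4*6^2 + 2*(-3)*6^1*2
= 432 - 72
= 360

360


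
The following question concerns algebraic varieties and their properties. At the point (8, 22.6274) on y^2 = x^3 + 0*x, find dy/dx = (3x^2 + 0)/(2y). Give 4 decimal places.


Using implicit differentiation of y^2 = x^3 + 0*x:
2y * dy/dx = 3x^2 + 0
dy/dx = (3x^2 + 0)/(2y)
Numerator: 3*8^2 + 0 = 192
Denominator: 2*22.6274 = 45.2548
dy/dx = 192/45.2548 = 4.2426

4.2426


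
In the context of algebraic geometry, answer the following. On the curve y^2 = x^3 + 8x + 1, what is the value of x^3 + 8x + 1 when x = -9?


Compute x^3 + 8x + 1 at x = -9:
x^3 = (-9)^3 = -729
8*x = 8*(-9) = -72
Sum: -729 - 72 + 1 = -800

-800


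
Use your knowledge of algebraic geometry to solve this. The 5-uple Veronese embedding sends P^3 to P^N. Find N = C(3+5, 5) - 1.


The Veronese embedding v_d: P^n -> P^N maps each point to all
degree-d monomials in n+1 homogeneous coordinates.
N = C(n+d, d) - 1
N = C(3+5, 5) - 1
N = C(8, 5) - 1
C(8, 5) = 56
N = 56 - 1 = 55

55


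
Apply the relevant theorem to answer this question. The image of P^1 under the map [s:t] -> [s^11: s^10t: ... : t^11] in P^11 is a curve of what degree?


The rational normal curve in P^11 is the image of P^1 under the 11-uple Veronese.
A general hyperplane in P^11 pulls back to a degree-11 form on P^1, which has 11 zeros,
so the curve meets a general hyperplane in 11 points. Degree = 11.

11


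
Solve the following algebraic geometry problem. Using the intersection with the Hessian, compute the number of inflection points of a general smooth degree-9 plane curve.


For a general smooth plane curve C of degree d, the inflection points are
the intersection of C with its Hessian curve, which has degree 3(d-2).
By Bezout, the total intersection number is d * 3(d-2) = 9 * 21 = 189.
For a general curve every flex is ordinary, so each contributes
multiplicity 1 to C·Hess(C), and the number of distinct inflection
points is 3d(d-2).
Inflection points = 3*9*(9-2) = 3*9*7 = 189

189


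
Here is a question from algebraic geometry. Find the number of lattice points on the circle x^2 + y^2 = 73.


Systematically check integer values of x where x^2 <= 73.
For each valid x, check if 73 - x^2 is a perfect square.
x=3: 73 - 9 = 64, sqrt = 8 (valid)
x=8: 73 - 64 = 9, sqrt = 3 (valid)
Total integer solutions found: 8

8


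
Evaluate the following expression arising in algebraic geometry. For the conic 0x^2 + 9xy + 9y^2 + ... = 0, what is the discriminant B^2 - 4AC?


The discriminant of a conic Ax^2 + Bxy + Cy^2 + ... = 0 is B^2 - 4AC.
B^2 = 9^2 = 81
4AC = 4*0*9 = 0
Discriminant = 81 + 0 = 81

81


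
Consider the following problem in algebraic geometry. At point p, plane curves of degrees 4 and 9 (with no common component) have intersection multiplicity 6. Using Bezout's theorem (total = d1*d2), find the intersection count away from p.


By Bezout's theorem, the total intersection number is d1 * d2.
Total = 4 * 9 = 36
Intersection multiplicity at p = 6
Remaining intersections = 36 - 6 = 30

30


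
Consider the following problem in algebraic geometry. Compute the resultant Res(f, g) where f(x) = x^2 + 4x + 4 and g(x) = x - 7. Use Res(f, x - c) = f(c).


For Res(f, x - c), we evaluate f at x = c.
f(7) = 7^2 + 4*7 + 4
= 49 + 28 + 4
= 77 + 4 = 81
Res(f, g) = 81

81


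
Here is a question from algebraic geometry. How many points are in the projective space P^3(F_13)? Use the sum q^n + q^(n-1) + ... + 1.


P^3(F_13) has (q^(n+1) - 1)/(q - 1) points.
= 13^3 + 13^2 + 13^1 + 13^0
= 2197 + 169 + 13 + 1
= 2380

2380


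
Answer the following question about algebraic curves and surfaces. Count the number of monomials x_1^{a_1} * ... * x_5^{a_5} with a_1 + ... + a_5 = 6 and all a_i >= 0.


The number of degree-6 monomials in 5 variables is C(d+n-1, n-1).
= C(6+5-1, 5-1) = C(10, 4)
= 210

210


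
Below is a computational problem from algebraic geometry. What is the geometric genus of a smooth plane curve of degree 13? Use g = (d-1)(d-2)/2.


Using the genus formula for smooth plane curves:
g = (d-1)(d-2)/2
g = (13-1)(13-2)/2
g = 12*11/2
g = 132/2 = 66

66


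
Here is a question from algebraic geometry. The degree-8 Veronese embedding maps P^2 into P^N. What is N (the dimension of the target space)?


The Veronese embedding v_d: P^n -> P^N maps each point to all
degree-d monomials in n+1 homogeneous coordinates.
N = C(n+d, d) - 1
N = C(2+8, 8) - 1
N = C(10, 8) - 1
C(10, 8) = 45
N = 45 - 1 = 44

44


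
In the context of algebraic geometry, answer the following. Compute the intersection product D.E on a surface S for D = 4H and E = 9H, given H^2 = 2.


Using bilinearity of the intersection pairing on a surface S:
(aH).(bH) = ab * (H.H)
We have H^2 = 2.
D.E = (4H).(9H) = 4*9*2
= 36*2
= 72

72


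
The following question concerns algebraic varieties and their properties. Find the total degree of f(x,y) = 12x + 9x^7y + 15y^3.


Examine each term for its total degree (sum of exponents).
  Term '12x' has total degree 1+0 = 1.
  Term '9x^7y' has total degree 7+1 = 8.
  Term '15y^3' has total degree 0+3 = 3.
The maximum total degree among all terms is 8.

8


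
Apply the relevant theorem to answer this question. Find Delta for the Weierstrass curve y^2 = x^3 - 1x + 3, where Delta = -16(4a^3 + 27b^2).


Compute each component:
4a^3 = 4*(-1)^3 = 4*(-1) = -4
27b^2 = 27*3^2 = 27*9 = 243
4a^3 + 27b^2 = -4 + 243 = 239
Delta = -16*239 = -3824

-3824


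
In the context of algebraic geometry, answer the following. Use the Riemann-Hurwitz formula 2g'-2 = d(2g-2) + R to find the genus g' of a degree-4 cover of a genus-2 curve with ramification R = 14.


Riemann-Hurwitz formula: 2g' - 2 = d(2g - 2) + R
Given: d = 4, g = 2, R = 14
2g' - 2 = 4*(2*2 - 2) + 14
2g' - 2 = 4*2 + 14
2g' - 2 = 8 + 14 = 22
2g' = 24
g' = 12

12


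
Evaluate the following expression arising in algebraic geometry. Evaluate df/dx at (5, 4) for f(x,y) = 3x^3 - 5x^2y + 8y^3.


df/dx = 3*3*x^2 + 2*(-5)*x^1*y
At (5,4): 3*3*5^2 + 2*(-5)*5^1*4
= 225 - 200
= 25

25


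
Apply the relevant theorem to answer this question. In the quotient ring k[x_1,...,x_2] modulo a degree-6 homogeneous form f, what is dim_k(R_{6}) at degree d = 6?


For R = k[x_1,...,x_n]/(f) with f homogeneous of degree e:
The Hilbert series is (1 - t^e)/(1 - t)^n.
So h(d) = C(d+n-1, n-1) - C(d-e+n-1, n-1) for d >= e.
With n=2, e=6, d=6:
C(6+2-1, 2-1) = C(7, 1) = 7
C(6-6+2-1, 2-1) = C(1, 1) = 1
h(6) = 7 - 1 = 6

6


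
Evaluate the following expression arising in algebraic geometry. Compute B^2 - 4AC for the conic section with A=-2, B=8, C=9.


The discriminant of a conic Ax^2 + Bxy + Cy^2 + ... = 0 is B^2 - 4AC.
B^2 = 8^2 = 64
4AC = 4*(-2)*9 = -72
Discriminant = 64 + 72 = 136

136


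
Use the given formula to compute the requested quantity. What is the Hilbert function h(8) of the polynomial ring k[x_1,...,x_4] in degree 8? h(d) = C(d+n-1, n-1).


The Hilbert function for the polynomial ring in 4 variables is:
h(d) = C(d+n-1, n-1)
h(8) = C(8+4-1, 4-1) = C(11, 3)
= 11! / (3! * 8!)
= 165

165


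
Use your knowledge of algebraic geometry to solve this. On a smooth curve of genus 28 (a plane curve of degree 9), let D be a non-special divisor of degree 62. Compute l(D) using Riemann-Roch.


First, compute the genus of a smooth plane curve of degree 9:
g = (d-1)(d-2)/2 = (9-1)(9-2)/2 = 28
For a non-special divisor D (i.e., h^1(D) = 0), Riemann-Roch gives:
l(D) = deg(D) - g + 1
Since deg(D) = 62 >= 2g - 1 = 55, D is non-special.
l(D) = 62 - 28 + 1 = 35

35


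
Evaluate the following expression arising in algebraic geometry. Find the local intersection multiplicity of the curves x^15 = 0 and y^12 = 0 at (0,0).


The intersection multiplicity of V(x^a) and V(y^b) at the origin is:
I(O; V(x^15), V(y^12)) = dim_k(k[x,y]/(x^15, y^12))
A basis for k[x,y]/(x^15, y^12) is the set of monomials x^i * y^j
where 0 <= i < 15 and 0 <= j < 12.
The number of such monomials is 15 * 12 = 180

180


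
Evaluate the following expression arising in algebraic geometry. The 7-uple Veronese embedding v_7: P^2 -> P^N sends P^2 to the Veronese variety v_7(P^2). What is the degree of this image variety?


The Veronese variety v_7(P^2) has degree d^r.
d^r = 7^2 = 49

49


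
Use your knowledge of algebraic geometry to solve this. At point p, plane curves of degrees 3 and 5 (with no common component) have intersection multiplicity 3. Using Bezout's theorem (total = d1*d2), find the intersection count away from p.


By Bezout's theorem, the total intersection number is d1 * d2.
Total = 3 * 5 = 15
Intersection multiplicity at p = 3
Remaining intersections = 15 - 3 = 12

12


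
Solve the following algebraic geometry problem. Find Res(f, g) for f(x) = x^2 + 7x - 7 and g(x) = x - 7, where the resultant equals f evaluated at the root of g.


For Res(f, x - c), we evaluate f at x = c.
f(7) = 7^2 + 7*7 - 7
= 49 + 49 - 7
= 98 - 7 = 91
Res(f, g) = 91

91


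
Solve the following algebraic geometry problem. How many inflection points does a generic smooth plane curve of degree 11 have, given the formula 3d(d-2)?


For a general smooth plane curve C of degree d, the inflection points are
the intersection of C with its Hessian curve, which has degree 3(d-2).
By Bezout, the total intersection number is d * 3(d-2) = 11 * 27 = 297.
For a general curve every flex is ordinary, so each contributes
multiplicity 1 to C·Hess(C), and the number of distinct inflection
points is 3d(d-2).
Inflection points = 3*11*(11-2) = 3*11*9 = 297

297


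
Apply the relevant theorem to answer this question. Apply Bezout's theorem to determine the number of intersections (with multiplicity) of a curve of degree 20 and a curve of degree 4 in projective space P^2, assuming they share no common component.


Bezout's theorem states the intersection count equals the product of degrees.
Intersection count = 20 * 4 = 80

80


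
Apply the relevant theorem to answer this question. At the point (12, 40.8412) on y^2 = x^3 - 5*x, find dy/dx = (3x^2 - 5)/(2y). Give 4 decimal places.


Using implicit differentiation of y^2 = x^3 - 5*x:
2y * dy/dx = 3x^2 - 5
dy/dx = (3x^2 - 5)/(2y)
Numerator: 3*12^2 - 5 = 427
Denominator: 2*40.8412 = 81.6824
dy/dx = 427/81.6824 = 5.2276

5.2276


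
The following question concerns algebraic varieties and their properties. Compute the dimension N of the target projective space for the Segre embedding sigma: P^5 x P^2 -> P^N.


The Segre embedding maps P^m x P^n into P^N via
all products of coordinates from each factor.
N = (m+1)(n+1) - 1
N = (5+1)(2+1) - 1
N = 6*3 - 1
N = 18 - 1 = 17

17


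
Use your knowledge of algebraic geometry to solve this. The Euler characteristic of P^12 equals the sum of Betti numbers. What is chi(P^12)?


The complex projective space P^12 has one cell in each even real dimension 0, 2, ..., 24.
The cohomology groups are H^{2k}(P^12) = Z for k = 0,...,12, and 0 otherwise.
Euler characteristic = sum of Betti numbers = 1 per even-dimensional cohomology group.
chi(P^12) = 12 + 1 = 13

13


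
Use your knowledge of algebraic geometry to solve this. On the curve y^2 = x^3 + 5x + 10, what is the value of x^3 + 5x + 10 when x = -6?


Compute x^3 + 5x + 10 at x = -6:
x^3 = (-6)^3 = -216
5*x = 5*(-6) = -30
Sum: -216 - 30 + 10 = -236

-236


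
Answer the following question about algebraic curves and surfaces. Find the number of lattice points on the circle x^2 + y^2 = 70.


Systematically check integer values of x where x^2 <= 70.
For each valid x, check if 70 - x^2 is a perfect square.
Total integer solutions found: 0

0


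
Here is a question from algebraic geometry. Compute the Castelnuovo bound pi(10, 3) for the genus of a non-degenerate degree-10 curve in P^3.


Castelnuovo's bound: write d - 1 = m(r-1) + epsilon with 0 <= epsilon < r-1.
d - 1 = 10 - 1 = 9
r - 1 = 3 - 1 = 2
9 = 4*2 + 1, so m = 4, epsilon = 1
pi(d, r) = m(m-1)(r-1)/2 + m*epsilon
= 4*3*2/2 + 4*1
= 24/2 + 4
= 12 + 4 = 16

16


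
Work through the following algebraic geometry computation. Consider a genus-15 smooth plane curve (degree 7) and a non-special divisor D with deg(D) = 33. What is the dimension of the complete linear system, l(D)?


First, compute the genus of a smooth plane curve of degree 7:
g = (d-1)(d-2)/2 = (7-1)(7-2)/2 = 15
For a non-special divisor D (i.e., h^1(D) = 0), Riemann-Roch gives:
l(D) = deg(D) - g + 1
Since deg(D) = 33 >= 2g - 1 = 29, D is non-special.
l(D) = 33 - 15 + 1 = 19

19


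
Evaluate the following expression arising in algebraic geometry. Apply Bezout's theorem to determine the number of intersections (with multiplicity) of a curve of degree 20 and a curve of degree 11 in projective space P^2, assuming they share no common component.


Bezout's theorem states the intersection count equals the product of degrees.
Intersection count = 20 * 11 = 220

220


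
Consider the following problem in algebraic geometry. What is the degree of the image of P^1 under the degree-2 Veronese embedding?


The Veronese variety v_2(P^1) has degree d^r.
d^r = 2^1 = 2

2


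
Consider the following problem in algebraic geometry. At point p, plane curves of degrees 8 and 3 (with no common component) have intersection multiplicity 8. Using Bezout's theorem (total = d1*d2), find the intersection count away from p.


By Bezout's theorem, the total intersection number is d1 * d2.
Total = 8 * 3 = 24
Intersection multiplicity at p = 8
Remaining intersections = 24 - 8 = 16

16


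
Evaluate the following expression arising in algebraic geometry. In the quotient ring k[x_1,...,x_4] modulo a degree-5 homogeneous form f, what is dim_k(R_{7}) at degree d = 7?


For R = k[x_1,...,x_n]/(f) with f homogeneous of degree e:
The Hilbert series is (1 - t^e)/(1 - t)^n.
So h(d) = C(d+n-1, n-1) - C(d-e+n-1, n-1) for d >= e.
With n=4, e=5, d=7:
C(7+4-1, 4-1) = C(10, 3) = 120
C(7-5+4-1, 4-1) = C(5, 3) = 10
h(7) = 120 - 10 = 110

110


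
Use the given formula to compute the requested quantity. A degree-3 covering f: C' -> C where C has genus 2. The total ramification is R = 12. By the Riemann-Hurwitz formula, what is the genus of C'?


Riemann-Hurwitz formula: 2g' - 2 = d(2g - 2) + R
Given: d = 3, g = 2, R = 12
2g' - 2 = 3*(2*2 - 2) + 12
2g' - 2 = 3*2 + 12
2g' - 2 = 6 + 12 = 18
2g' = 20
g' = 10

10
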